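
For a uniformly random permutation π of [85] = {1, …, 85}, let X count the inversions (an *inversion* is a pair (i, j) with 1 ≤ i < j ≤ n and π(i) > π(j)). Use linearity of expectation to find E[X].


Write X = Σ X_I over the C(85, 2) = 3570 pairs i < j, with X_I the indicator of one inversion.
There are 3570 indicators.
For each fixed pair i < j, the values π(i) and π(j) are two distinct elements of {1, …, 85} in uniformly random order; by symmetry P[π(i) > π(j)] = 1/2.
By linearity: E[X] = 3570 · (1/2) = C(85, 2) · (1/2) = 3570/2 = 1785 ≈ 1785.000000.

E[X] = 1785 = 1785.000000.


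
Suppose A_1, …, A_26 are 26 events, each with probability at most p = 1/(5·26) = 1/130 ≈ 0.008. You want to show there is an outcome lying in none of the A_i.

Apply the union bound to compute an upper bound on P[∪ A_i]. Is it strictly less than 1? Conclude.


Union bound: P[∪_{i=1}^{26} A_i] ≤ Σ_i P[A_i] ≤ 26·p = 26·(1/130) = 1/5.
Numerically: 1/5 ≈ 0.200.
Is 1/5 < 1? YES.
Since P[∪ A_i] ≤ 1/5 < 1, the complement has P[∩ A_i^c] ≥ 1 − 1/5 = 4/5 > 0, so some outcome avoids every A_i.

26·p = 1/5 ≈ 0.200; existence CERTIFIED by the union bound.


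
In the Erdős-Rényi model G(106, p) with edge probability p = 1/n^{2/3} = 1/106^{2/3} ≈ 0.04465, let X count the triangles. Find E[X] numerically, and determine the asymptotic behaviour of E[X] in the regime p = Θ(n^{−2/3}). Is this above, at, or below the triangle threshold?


Number of potential triangles: C(106, 3) = 192920.
Each occurs with probability p³ ≈ (0.04465)³ ≈ 8.899964e-05.
By linearity: E[X] = C(106, 3)·p³ ≈ 192920 · 8.899964e-05 ≈ 17.1698.
Since α = 2/3 < 1, p = c/n^{2/3} ≫ 1/n is above the triangle threshold p ~ 1/n. Asymptotically E[X] ~ (c³/6)·n^{3(1−α)} = (1³/6)·n^{1} → ∞; triangles are abundant w.h.p.

E[X] ≈ 17.1698; in regime p = Θ(1/n^{2/3}) E[X] diverges (above the triangle threshold p ~ 1/n).


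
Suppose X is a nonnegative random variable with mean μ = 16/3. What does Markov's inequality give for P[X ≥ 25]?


μ = E[X] = 16/3, a = 25.
Markov: P[X ≥ 25] ≤ μ/a = (16/3)/25 = 16/75.
Numerically: ≈ 0.213.
(Since a = 25 > μ = 5.333, the bound 16/75 is < 1 and informative.)

P[X ≥ 25] ≤ 16/75 ≈ 0.213.


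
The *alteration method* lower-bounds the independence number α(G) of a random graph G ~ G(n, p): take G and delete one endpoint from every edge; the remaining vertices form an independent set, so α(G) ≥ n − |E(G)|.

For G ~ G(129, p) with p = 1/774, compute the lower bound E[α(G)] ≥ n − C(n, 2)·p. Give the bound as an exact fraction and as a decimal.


E[|E(G)|] = C(129, 2)·p = 8256 · (1/774) = 32/3.
E[α(G)] ≥ n − E[|E(G)|] = 129 − 32/3 = 355/3.
Numerically: ≈ 118.333.
(This is only a lower bound; the true E[α(G)] may be larger.)

E[α(G)] ≥ 355/3 ≈ 118.333.


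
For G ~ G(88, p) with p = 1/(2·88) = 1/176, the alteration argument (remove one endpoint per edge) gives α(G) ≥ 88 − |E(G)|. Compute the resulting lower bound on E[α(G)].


E[|E(G)|] = C(88, 2)·p = 3828 · (1/176) = 87/4.
E[α(G)] ≥ n − E[|E(G)|] = 88 − 87/4 = 265/4.
Numerically: ≈ 66.25000.
(This is only a lower bound; the true E[α(G)] may be larger.)

E[α(G)] ≥ 265/4 ≈ 66.25000.


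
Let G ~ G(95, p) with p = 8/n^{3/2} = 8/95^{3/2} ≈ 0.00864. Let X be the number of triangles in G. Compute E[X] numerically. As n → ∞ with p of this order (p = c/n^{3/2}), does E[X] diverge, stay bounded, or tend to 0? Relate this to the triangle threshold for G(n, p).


Number of potential triangles: C(95, 3) = 138415.
Each occurs with probability p³ ≈ (0.00864)³ ≈ 6.44932e-07.
By linearity: E[X] = C(95, 3)·p³ ≈ 138415 · 6.44932e-07 ≈ 0.089.
Since α = 3/2 > 1, p = c/n^{3/2} = o(1/n) is below the triangle threshold p ~ 1/n. Asymptotically E[X] ~ (c³/6)·n^{3(1−α)} = (8³/6)·n^{-1.5} → 0, so by Markov's inequality G has no triangles w.h.p.

E[X] ≈ 0.089; in regime p = Θ(1/n^{3/2}) E[X] tends to 0 (below the triangle threshold p ~ 1/n).


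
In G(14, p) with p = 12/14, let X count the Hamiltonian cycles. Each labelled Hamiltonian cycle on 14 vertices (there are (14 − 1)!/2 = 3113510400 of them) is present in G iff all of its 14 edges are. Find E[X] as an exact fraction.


K_14 has (14 − 1)!/2 = 3113510400 labelled Hamiltonian cycles.
For each such Hamiltonian cycle H, let X_H = 1 if all 14 edges of H are present in G. Then P[X_H = 1] = p^{14} = (6/7)^{14} = 78364164096/678223072849.
By linearity of expectation: E[X] = Σ_H E[X_H] = 3113510400 · p^{14} = 3113510400 · 78364164096/678223072849 = 34855377128600371200/96889010407.
Numerically: E[X] ≈ 3.6e+08.

E[X] = 3113510400 · (6/7)^{14} = 34855377128600371200/96889010407 ≈ 3.6e+08.


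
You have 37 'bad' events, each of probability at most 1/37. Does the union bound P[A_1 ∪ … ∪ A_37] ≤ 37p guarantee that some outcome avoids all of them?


Union bound: P[∪_{i=1}^{37} A_i] ≤ Σ_i P[A_i] ≤ 37·p = 37·(1/37) = 1.
Numerically: 1 ≈ 1.0000.
Is 1 < 1? NO.
Since the bound 1 is ≥ 1, the union bound is uninformative here; it does NOT by itself certify existence.

37·p = 1 ≈ 1.0000; existence NOT certified by the union bound.


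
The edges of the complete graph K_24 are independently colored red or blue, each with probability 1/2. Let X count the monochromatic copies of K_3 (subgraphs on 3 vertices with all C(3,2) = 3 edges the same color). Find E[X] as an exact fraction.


Let X = Σ_S X_S over the C(24, 3) = 2024 subsets S of size 3, where X_S = 1 if the K_3 on S is monochromatic.
For a fixed S, the K_3 on S has C(3, 2) = 3 edges. P[all 3 edges red] = (1/2)^3, and likewise for blue, so P[monochromatic] = 2·(1/2)^3 = 2^{1 − 3} = 1/4.
By linearity: E[X] = C(24, 3) · 2^{1 − 3} = 2024 · 1/4 = 506.
Numerically: E[X] ≈ 506.0000.

E[X] = C(24,3)·2^(1−C(3,2)) = 506 ≈ 506.0000.


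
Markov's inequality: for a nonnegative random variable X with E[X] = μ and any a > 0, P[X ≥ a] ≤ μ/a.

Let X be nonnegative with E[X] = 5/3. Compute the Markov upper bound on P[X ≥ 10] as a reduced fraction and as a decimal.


μ = E[X] = 5/3, a = 10.
Markov: P[X ≥ 10] ≤ μ/a = (5/3)/10 = 1/6.
Numerically: ≈ 0.166667.
(Since a = 10 > μ = 1.666667, the bound 1/6 is < 1 and informative.)

P[X ≥ 10] ≤ 1/6 ≈ 0.166667.


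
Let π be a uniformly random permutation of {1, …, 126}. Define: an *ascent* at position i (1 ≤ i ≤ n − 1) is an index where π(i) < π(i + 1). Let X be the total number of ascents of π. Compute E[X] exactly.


Write X = Σ X_I over i = 1, …, 125, with X_I the indicator of one ascent.
There are 125 indicators.
For each fixed i, the pair (π(i), π(i+1)) is a uniformly random ordered pair of distinct values from {1, …, 126}; by symmetry P[π(i) < π(i+1)] = 1/2.
By linearity: E[X] = 125 · (1/2) = (126 − 1) · (1/2) = 125/2 ≈ 62.500000.

E[X] = 125/2 = 62.500000.


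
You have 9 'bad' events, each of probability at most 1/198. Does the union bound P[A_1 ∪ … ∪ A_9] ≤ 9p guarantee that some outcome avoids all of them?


Union bound: P[∪_{i=1}^{9} A_i] ≤ Σ_i P[A_i] ≤ 9·p = 9·(1/198) = 1/22.
Numerically: 1/22 ≈ 0.0454545.
Is 1/22 < 1? YES.
Since P[∪ A_i] ≤ 1/22 < 1, the complement has P[∩ A_i^c] ≥ 1 − 1/22 = 21/22 > 0, so some outcome avoids every A_i.

9·p = 1/22 ≈ 0.0454545; existence CERTIFIED by the union bound.


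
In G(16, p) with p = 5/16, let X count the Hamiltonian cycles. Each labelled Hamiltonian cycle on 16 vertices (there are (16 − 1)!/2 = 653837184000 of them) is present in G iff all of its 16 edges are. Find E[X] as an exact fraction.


K_16 has (16 − 1)!/2 = 653837184000 labelled Hamiltonian cycles.
For each such Hamiltonian cycle H, let X_H = 1 if all 16 edges of H are present in G. Then P[X_H = 1] = p^{16} = (5/16)^{16} = 152587890625/18446744073709551616.
By linearity: E[X] = Σ_H E[X_H] = 653837184000 · p^{16} = 653837184000 · 152587890625/18446744073709551616 = 97429332733154296875/18014398509481984.
Numerically: E[X] ≈ 5408.4.

E[X] = 653837184000 · (5/16)^{16} = 97429332733154296875/18014398509481984 ≈ 5408.4.


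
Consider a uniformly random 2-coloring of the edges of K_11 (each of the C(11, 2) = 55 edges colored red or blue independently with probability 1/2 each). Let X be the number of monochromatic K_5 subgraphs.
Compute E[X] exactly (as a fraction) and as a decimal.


Let X = Σ_S X_S over the C(11, 5) = 462 subsets S of size 5, where X_S = 1 if the K_5 on S is monochromatic.
For a fixed S, the K_5 on S has C(5, 2) = 10 edges. P[all 10 edges red] = (1/2)^10, and likewise for blue, so P[monochromatic] = 2·(1/2)^10 = 2^{1 − 10} = 1/512.
By linearity: E[X] = C(11, 5) · 2^{1 − 10} = 462 · 1/512 = 231/256.
Numerically: E[X] ≈ 0.9023.

E[X] = C(11,5)·2^(1−C(5,2)) = 231/256 ≈ 0.9023.


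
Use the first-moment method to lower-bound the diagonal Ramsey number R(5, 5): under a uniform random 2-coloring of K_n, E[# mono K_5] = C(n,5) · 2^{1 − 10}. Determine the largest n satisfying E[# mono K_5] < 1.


We need C(n, 5) · 2^{1 − 10} < 1, i.e. C(n, 5) < 2^{10 − 1} = 512.
Check values of n near the boundary:
  n = 6: C(6, 5) = 6; 6 < 512? YES
  n = 7: C(7, 5) = 21; 21 < 512? YES
  n = 8: C(8, 5) = 56; 56 < 512? YES
  n = 9: C(9, 5) = 126; 126 < 512? YES
  n = 10: C(10, 5) = 252; 252 < 512? YES
  n = 11: C(11, 5) = 462; 462 < 512? YES
  n = 12: C(12, 5) = 792; 792 < 512? NO
The largest n with C(n, 5) < 512 is n = 11 (where E[X] = 231/256 ≈ 0.9023). Hence R(5, 5) > 11, i.e. R(5, 5) ≥ 12.

Largest n = 11; hence R(5, 5) > 11.


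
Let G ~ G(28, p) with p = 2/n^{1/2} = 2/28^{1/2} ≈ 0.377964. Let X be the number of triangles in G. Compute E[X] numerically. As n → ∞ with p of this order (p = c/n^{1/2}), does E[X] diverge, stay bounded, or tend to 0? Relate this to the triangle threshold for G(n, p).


Number of potential triangles: C(28, 3) = 3276.
Each occurs with probability p³ ≈ (0.377964)³ ≈ 5.39949247e-02.
By linearity: E[X] = C(28, 3)·p³ ≈ 3276 · 5.39949247e-02 ≈ 176.887373.
Since α = 1/2 < 1, p = c/n^{1/2} ≫ 1/n is above the triangle threshold p ~ 1/n. Asymptotically E[X] ~ (c³/6)·n^{3(1−α)} = (2³/6)·n^{1.5} → ∞; triangles are abundant w.h.p.

E[X] ≈ 176.887373; in regime p = Θ(1/n^{1/2}) E[X] diverges (above the triangle threshold p ~ 1/n).


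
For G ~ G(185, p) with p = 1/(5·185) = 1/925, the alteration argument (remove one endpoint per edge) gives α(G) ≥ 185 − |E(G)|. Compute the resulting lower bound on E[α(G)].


E[|E(G)|] = C(185, 2)·p = 17020 · (1/925) = 92/5.
E[α(G)] ≥ n − E[|E(G)|] = 185 − 92/5 = 833/5.
Numerically: ≈ 166.6000.
(This is only a lower bound; the true E[α(G)] may be larger.)

E[α(G)] ≥ 833/5 ≈ 166.6000.


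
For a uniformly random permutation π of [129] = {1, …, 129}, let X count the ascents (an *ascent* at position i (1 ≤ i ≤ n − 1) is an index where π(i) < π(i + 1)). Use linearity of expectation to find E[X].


Write X = Σ X_I over i = 1, …, 128, with X_I the indicator of one ascent.
There are 128 indicators.
For each fixed i, the pair (π(i), π(i+1)) is a uniformly random ordered pair of distinct values from {1, …, 129}; by symmetry P[π(i) < π(i+1)] = 1/2.
By linearity: E[X] = 128 · (1/2) = (129 − 1) · (1/2) = 64 ≈ 64.000000.

E[X] = 64 = 64.000000.


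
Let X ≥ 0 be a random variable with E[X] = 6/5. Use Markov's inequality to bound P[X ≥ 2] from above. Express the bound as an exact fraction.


μ = E[X] = 6/5, a = 2.
Markov: P[X ≥ 2] ≤ μ/a = (6/5)/2 = 3/5.
Numerically: ≈ 0.6000.
(Since a = 2 > μ = 1.2000, the bound 3/5 is < 1 and informative.)

P[X ≥ 2] ≤ 3/5 ≈ 0.6000.


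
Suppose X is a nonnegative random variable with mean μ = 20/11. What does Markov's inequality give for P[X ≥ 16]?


μ = E[X] = 20/11, a = 16.
Markov: P[X ≥ 16] ≤ μ/a = (20/11)/16 = 5/44.
Numerically: ≈ 0.113636.
(Since a = 16 > μ = 1.818182, the bound 5/44 is < 1 and informative.)

P[X ≥ 16] ≤ 5/44 ≈ 0.113636.


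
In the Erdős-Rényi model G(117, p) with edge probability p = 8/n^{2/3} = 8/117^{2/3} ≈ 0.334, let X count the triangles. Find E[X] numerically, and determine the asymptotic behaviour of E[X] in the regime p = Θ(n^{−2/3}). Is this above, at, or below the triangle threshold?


Number of potential triangles: C(117, 3) = 260130.
Each occurs with probability p³ ≈ (0.334)³ ≈ 3.74023e-02.
By linearity: E[X] = C(117, 3)·p³ ≈ 260130 · 3.74023e-02 ≈ 9729.459.
Since α = 2/3 < 1, p = c/n^{2/3} ≫ 1/n is above the triangle threshold p ~ 1/n. Asymptotically E[X] ~ (c³/6)·n^{3(1−α)} = (8³/6)·n^{1} → ∞; triangles are abundant w.h.p.

E[X] ≈ 9729.459; in regime p = Θ(1/n^{2/3}) E[X] diverges (above the triangle threshold p ~ 1/n).


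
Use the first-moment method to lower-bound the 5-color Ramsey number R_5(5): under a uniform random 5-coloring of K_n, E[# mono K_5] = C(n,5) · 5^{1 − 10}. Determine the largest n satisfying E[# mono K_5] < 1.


We need C(n, 5) · 5^{1 − 10} < 1, i.e. C(n, 5) < 5^{10 − 1} = 1953125.
Check values of n near the boundary:
  n = 48: C(48, 5) = 1712304; 1712304 < 1953125? YES
  n = 49: C(49, 5) = 1906884; 1906884 < 1953125? YES
  n = 50: C(50, 5) = 2118760; 2118760 < 1953125? NO
  n = 51: C(51, 5) = 2349060; 2349060 < 1953125? NO
The largest n with C(n, 5) < 1953125 is n = 49 (where E[X] = 1906884/1953125 ≈ 0.9763246). Hence R_5(5) > 49, i.e. R_5(5) ≥ 50.

Largest n = 49; hence R_5(5) > 49.


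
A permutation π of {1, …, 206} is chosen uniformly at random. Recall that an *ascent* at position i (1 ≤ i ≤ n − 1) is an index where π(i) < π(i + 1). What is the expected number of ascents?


Write X = Σ X_I over i = 1, …, 205, with X_I the indicator of one ascent.
There are 205 indicators.
For each fixed i, the pair (π(i), π(i+1)) is a uniformly random ordered pair of distinct values from {1, …, 206}; by symmetry P[π(i) < π(i+1)] = 1/2.
By linearity: E[X] = 205 · (1/2) = (206 − 1) · (1/2) = 205/2 ≈ 102.500.

E[X] = 205/2 = 102.500.


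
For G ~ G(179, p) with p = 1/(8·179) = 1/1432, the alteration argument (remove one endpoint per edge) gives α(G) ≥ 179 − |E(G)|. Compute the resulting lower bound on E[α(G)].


E[|E(G)|] = C(179, 2)·p = 15931 · (1/1432) = 89/8.
E[α(G)] ≥ n − E[|E(G)|] = 179 − 89/8 = 1343/8.
Numerically: ≈ 167.875000.
(This is only a lower bound; the true E[α(G)] may be larger.)

E[α(G)] ≥ 1343/8 ≈ 167.875000.


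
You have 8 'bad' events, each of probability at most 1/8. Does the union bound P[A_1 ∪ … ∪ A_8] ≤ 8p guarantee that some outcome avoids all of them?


Union bound: P[∪_{i=1}^{8} A_i] ≤ Σ_i P[A_i] ≤ 8·p = 8·(1/8) = 1.
Numerically: 1 ≈ 1.0000000.
Is 1 < 1? NO.
Since the bound 1 is ≥ 1, the union bound is uninformative here; it does NOT by itself certify existence.

8·p = 1 ≈ 1.0000000; existence NOT certified by the union bound.


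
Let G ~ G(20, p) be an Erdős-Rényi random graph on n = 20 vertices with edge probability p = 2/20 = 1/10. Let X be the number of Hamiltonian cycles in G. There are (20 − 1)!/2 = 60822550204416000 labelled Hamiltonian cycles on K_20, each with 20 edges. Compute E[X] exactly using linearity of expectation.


K_20 has (20 − 1)!/2 = 60822550204416000 labelled Hamiltonian cycles.
For each such Hamiltonian cycle H, let X_H = 1 if all 20 edges of H are present in G. Then P[X_H = 1] = p^{20} = (1/10)^{20} = 1/100000000000000000000.
By linearity: E[X] = Σ_H E[X_H] = 60822550204416000 · p^{20} = 60822550204416000 · 1/100000000000000000000 = 14849255421/24414062500000.
Numerically: E[X] ≈ 0.000608.

E[X] = 60822550204416000 · (1/10)^{20} = 14849255421/24414062500000 ≈ 0.000608.


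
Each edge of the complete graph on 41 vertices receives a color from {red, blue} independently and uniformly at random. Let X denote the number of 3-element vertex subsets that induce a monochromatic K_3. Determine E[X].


Let X = Σ_S X_S over the C(41, 3) = 10660 subsets S of size 3, where X_S = 1 if the K_3 on S is monochromatic.
For a fixed S, the K_3 on S has C(3, 2) = 3 edges. P[all 3 edges red] = (1/2)^3, and likewise for blue, so P[monochromatic] = 2·(1/2)^3 = 2^{1 − 3} = 1/4.
By linearity of expectation: E[X] = C(41, 3) · 2^{1 − 3} = 10660 · 1/4 = 2665.
Numerically: E[X] ≈ 2665.00000.

E[X] = C(41,3)·2^(1−C(3,2)) = 2665 ≈ 2665.00000.


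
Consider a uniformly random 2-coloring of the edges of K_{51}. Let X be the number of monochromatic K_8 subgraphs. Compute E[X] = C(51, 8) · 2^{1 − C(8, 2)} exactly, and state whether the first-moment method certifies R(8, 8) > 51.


E[X] = C(51, 8) · 2^{1 − 28} = 636763050 · 2^{−27} = 636763050/134217728.
As a reduced fraction: E[X] = 318381525/67108864 ≈ 4.744.
Is E[X] < 1? NO.
Since E[X] ≥ 1, the first-moment bound is inconclusive at n = 51; it does NOT by itself certify R(8, 8) > 51.

E[X] = 318381525/67108864 ≈ 4.744; E[X] ≥ 1; first-moment method inconclusive here.


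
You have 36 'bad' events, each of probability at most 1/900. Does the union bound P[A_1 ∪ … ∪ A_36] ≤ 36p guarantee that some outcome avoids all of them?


Union bound: P[∪_{i=1}^{36} A_i] ≤ Σ_i P[A_i] ≤ 36·p = 36·(1/900) = 1/25.
Numerically: 1/25 ≈ 0.04000.
Is 1/25 < 1? YES.
Since P[∪ A_i] ≤ 1/25 < 1, the complement has P[∩ A_i^c] ≥ 1 − 1/25 = 24/25 > 0, so some outcome avoids every A_i.

36·p = 1/25 ≈ 0.04000; existence CERTIFIED by the union bound.


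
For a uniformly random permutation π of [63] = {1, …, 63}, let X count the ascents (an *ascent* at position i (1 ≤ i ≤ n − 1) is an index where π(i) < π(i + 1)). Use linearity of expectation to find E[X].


Write X = Σ X_I over i = 1, …, 62, with X_I the indicator of one ascent.
There are 62 indicators.
For each fixed i, the pair (π(i), π(i+1)) is a uniformly random ordered pair of distinct values from {1, …, 63}; by symmetry P[π(i) < π(i+1)] = 1/2.
By linearity: E[X] = 62 · (1/2) = (63 − 1) · (1/2) = 31 ≈ 31.00000.

E[X] = 31 = 31.00000.


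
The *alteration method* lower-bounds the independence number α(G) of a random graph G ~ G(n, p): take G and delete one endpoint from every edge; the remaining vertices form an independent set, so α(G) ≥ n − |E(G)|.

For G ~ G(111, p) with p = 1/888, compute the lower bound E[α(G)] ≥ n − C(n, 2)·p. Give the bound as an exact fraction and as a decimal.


E[|E(G)|] = C(111, 2)·p = 6105 · (1/888) = 55/8.
E[α(G)] ≥ n − E[|E(G)|] = 111 − 55/8 = 833/8.
Numerically: ≈ 104.1250.
(This is only a lower bound; the true E[α(G)] may be larger.)

E[α(G)] ≥ 833/8 ≈ 104.1250.


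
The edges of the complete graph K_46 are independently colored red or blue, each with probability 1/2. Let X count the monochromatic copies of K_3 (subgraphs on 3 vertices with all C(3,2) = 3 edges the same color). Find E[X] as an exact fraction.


Let X = Σ_S X_S over the C(46, 3) = 15180 subsets S of size 3, where X_S = 1 if the K_3 on S is monochromatic.
For a fixed S, the K_3 on S has C(3, 2) = 3 edges. P[all 3 edges red] = (1/2)^3, and likewise for blue, so P[monochromatic] = 2·(1/2)^3 = 2^{1 − 3} = 1/4.
By linearity: E[X] = C(46, 3) · 2^{1 − 3} = 15180 · 1/4 = 3795.
Numerically: E[X] ≈ 3795.00000.

E[X] = C(46,3)·2^(1−C(3,2)) = 3795 ≈ 3795.00000.


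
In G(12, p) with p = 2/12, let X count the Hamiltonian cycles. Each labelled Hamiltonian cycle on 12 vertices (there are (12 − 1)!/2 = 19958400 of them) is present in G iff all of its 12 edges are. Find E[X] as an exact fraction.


K_12 has (12 − 1)!/2 = 19958400 labelled Hamiltonian cycles.
For each such Hamiltonian cycle H, let X_H = 1 if all 12 edges of H are present in G. Then P[X_H = 1] = p^{12} = (1/6)^{12} = 1/2176782336.
By linearity of expectation: E[X] = Σ_H E[X_H] = 19958400 · p^{12} = 19958400 · 1/2176782336 = 1925/209952.
Numerically: E[X] ≈ 0.00917.

E[X] = 19958400 · (1/6)^{12} = 1925/209952 ≈ 0.00917.


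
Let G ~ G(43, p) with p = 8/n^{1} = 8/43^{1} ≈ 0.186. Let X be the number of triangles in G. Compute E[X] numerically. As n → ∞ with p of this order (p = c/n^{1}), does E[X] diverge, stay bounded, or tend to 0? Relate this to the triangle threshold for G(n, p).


Number of potential triangles: C(43, 3) = 12341.
Each occurs with probability p³ ≈ (0.186)³ ≈ 6.43968e-03.
By linearity: E[X] = C(43, 3)·p³ ≈ 12341 · 6.43968e-03 ≈ 79.472.
Here α = 1, so p = 8/n is exactly at the triangle threshold p ~ 1/n. Asymptotically E[X] → c³/6 = 8³/6 = 256/3 ≈ 85.333, a bounded constant. In this regime the triangle count is asymptotically Poisson(c³/6).

E[X] ≈ 79.472; in regime p = Θ(1/n^{1}) E[X] stays bounded (at the triangle threshold p ~ 1/n).


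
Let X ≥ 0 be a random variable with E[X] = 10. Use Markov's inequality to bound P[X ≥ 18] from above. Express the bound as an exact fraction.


μ = E[X] = 10, a = 18.
Markov: P[X ≥ 18] ≤ μ/a = (10)/18 = 5/9.
Numerically: ≈ 0.555556.
(Since a = 18 > μ = 10.000000, the bound 5/9 is < 1 and informative.)

P[X ≥ 18] ≤ 5/9 ≈ 0.555556.


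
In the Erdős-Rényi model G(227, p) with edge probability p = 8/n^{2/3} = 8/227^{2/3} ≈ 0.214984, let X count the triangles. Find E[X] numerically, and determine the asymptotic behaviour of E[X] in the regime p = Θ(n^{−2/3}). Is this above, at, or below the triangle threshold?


Number of potential triangles: C(227, 3) = 1923825.
Each occurs with probability p³ ≈ (0.214984)³ ≈ 9.93615246e-03.
By linearity: E[X] = C(227, 3)·p³ ≈ 1923825 · 9.93615246e-03 ≈ 19115.418502.
Since α = 2/3 < 1, p = c/n^{2/3} ≫ 1/n is above the triangle threshold p ~ 1/n. Asymptotically E[X] ~ (c³/6)·n^{3(1−α)} = (8³/6)·n^{1} → ∞; triangles are abundant w.h.p.

E[X] ≈ 19115.418502; in regime p = Θ(1/n^{2/3}) E[X] diverges (above the triangle threshold p ~ 1/n).


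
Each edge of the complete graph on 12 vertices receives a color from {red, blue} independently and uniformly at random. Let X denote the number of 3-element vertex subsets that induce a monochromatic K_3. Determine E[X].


Let X = Σ_S X_S over the C(12, 3) = 220 subsets S of size 3, where X_S = 1 if the K_3 on S is monochromatic.
For a fixed S, the K_3 on S has C(3, 2) = 3 edges. P[all 3 edges red] = (1/2)^3, and likewise for blue, so P[monochromatic] = 2·(1/2)^3 = 2^{1 − 3} = 1/4.
By linearity of expectation: E[X] = C(12, 3) · 2^{1 − 3} = 220 · 1/4 = 55.
Numerically: E[X] ≈ 55.000.

E[X] = C(12,3)·2^(1−C(3,2)) = 55 ≈ 55.000.


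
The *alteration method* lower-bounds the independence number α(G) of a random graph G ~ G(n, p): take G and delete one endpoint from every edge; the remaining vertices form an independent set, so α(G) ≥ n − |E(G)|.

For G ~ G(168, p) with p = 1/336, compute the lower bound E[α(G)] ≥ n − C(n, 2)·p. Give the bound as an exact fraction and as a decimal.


E[|E(G)|] = C(168, 2)·p = 14028 · (1/336) = 167/4.
E[α(G)] ≥ n − E[|E(G)|] = 168 − 167/4 = 505/4.
Numerically: ≈ 126.250000.
(This is only a lower bound; the true E[α(G)] may be larger.)

E[α(G)] ≥ 505/4 ≈ 126.250000.


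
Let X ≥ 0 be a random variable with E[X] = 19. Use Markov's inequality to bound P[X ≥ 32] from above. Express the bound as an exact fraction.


μ = E[X] = 19, a = 32.
Markov: P[X ≥ 32] ≤ μ/a = (19)/32 = 19/32.
Numerically: ≈ 0.594.
(Since a = 32 > μ = 19.000, the bound 19/32 is < 1 and informative.)

P[X ≥ 32] ≤ 19/32 ≈ 0.594.


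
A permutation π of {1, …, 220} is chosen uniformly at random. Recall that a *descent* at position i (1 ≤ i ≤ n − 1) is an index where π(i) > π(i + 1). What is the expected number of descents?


Write X = Σ X_I over i = 1, …, 219, with X_I the indicator of one descent.
There are 219 indicators.
For each fixed i, the pair (π(i), π(i+1)) is a uniformly random ordered pair of distinct values from {1, …, 220}; by symmetry P[π(i) > π(i+1)] = 1/2.
By linearity: E[X] = 219 · (1/2) = (220 − 1) · (1/2) = 219/2 ≈ 109.500.

E[X] = 219/2 = 109.500.


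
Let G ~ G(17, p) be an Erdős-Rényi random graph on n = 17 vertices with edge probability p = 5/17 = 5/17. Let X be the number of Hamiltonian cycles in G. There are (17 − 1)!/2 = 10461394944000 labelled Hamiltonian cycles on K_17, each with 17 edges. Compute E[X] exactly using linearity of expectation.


K_17 has (17 − 1)!/2 = 10461394944000 labelled Hamiltonian cycles.
For each such Hamiltonian cycle H, let X_H = 1 if all 17 edges of H are present in G. Then P[X_H = 1] = p^{17} = (5/17)^{17} = 762939453125/827240261886336764177.
Summing the indicators: E[X] = Σ_H E[X_H] = 10461394944000 · p^{17} = 10461394944000 · 762939453125/827240261886336764177 = 7981410937500000000000000/827240261886336764177.
Numerically: E[X] ≈ 9.65e+03.

E[X] = 10461394944000 · (5/17)^{17} = 7981410937500000000000000/827240261886336764177 ≈ 9.65e+03.


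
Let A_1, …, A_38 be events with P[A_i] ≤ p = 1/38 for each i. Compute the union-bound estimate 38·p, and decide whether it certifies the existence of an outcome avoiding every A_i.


Union bound: P[∪_{i=1}^{38} A_i] ≤ Σ_i P[A_i] ≤ 38·p = 38·(1/38) = 1.
Numerically: 1 ≈ 1.000.
Is 1 < 1? NO.
Since the bound 1 is ≥ 1, the union bound is uninformative here; it does NOT by itself certify existence.

38·p = 1 ≈ 1.000; existence NOT certified by the union bound.


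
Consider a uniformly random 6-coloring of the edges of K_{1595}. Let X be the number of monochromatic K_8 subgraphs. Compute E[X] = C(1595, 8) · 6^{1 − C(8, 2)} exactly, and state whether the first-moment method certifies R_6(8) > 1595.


E[X] = C(1595, 8) · 6^{1 − 28} = 1020772636343363633895 · 6^{−27} = 1020772636343363633895/1023490369077469249536.
As a reduced fraction: E[X] = 113419181815929292655/113721152119718805504 ≈ 0.997.
Is E[X] < 1? YES.
Since E[X] < 1, there exists a 6-coloring of K_{1595} with no monochromatic K_8; hence R_6(8) > 1595.

E[X] = 113419181815929292655/113721152119718805504 ≈ 0.997; E[X] < 1, so R_6(8) > 1595.


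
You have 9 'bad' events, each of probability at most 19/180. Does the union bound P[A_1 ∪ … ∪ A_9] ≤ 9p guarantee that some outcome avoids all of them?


Union bound: P[∪_{i=1}^{9} A_i] ≤ Σ_i P[A_i] ≤ 9·p = 9·(19/180) = 19/20.
Numerically: 19/20 ≈ 0.95000.
Is 19/20 < 1? YES.
Since P[∪ A_i] ≤ 19/20 < 1, the complement has P[∩ A_i^c] ≥ 1 − 19/20 = 1/20 > 0, so some outcome avoids every A_i.

9·p = 19/20 ≈ 0.95000; existence CERTIFIED by the union bound.


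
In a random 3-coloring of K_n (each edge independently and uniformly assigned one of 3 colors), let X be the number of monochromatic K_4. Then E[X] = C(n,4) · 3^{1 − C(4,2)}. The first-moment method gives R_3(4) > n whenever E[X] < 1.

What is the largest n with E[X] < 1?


We need C(n, 4) · 3^{1 − 6} < 1, i.e. C(n, 4) < 3^{6 − 1} = 243.
Check values of n near the boundary:
  n = 9: C(9, 4) = 126; 126 < 243? YES
  n = 10: C(10, 4) = 210; 210 < 243? YES
  n = 11: C(11, 4) = 330; 330 < 243? NO
The largest n with C(n, 4) < 243 is n = 10 (where E[X] = 70/81 ≈ 0.8641975). Hence R_3(4) > 10, i.e. R_3(4) ≥ 11.

Largest n = 10; hence R_3(4) > 10.


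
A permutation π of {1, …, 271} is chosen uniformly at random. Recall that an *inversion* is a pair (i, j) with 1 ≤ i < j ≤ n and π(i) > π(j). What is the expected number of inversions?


Write X = Σ X_I over the C(271, 2) = 36585 pairs i < j, with X_I the indicator of one inversion.
There are 36585 indicators.
For each fixed pair i < j, the values π(i) and π(j) are two distinct elements of {1, …, 271} in uniformly random order; by symmetry P[π(i) > π(j)] = 1/2.
By linearity: E[X] = 36585 · (1/2) = C(271, 2) · (1/2) = 36585/2 = 36585/2 ≈ 18292.500000.

E[X] = 36585/2 = 18292.500000.


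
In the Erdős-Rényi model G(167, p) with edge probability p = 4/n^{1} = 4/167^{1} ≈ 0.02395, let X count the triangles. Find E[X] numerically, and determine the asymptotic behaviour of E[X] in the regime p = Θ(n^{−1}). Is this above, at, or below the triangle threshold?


Number of potential triangles: C(167, 3) = 762355.
Each occurs with probability p³ ≈ (0.02395)³ ≈ 1.374139e-05.
By linearity: E[X] = C(167, 3)·p³ ≈ 762355 · 1.374139e-05 ≈ 10.4758.
Here α = 1, so p = 4/n is exactly at the triangle threshold p ~ 1/n. Asymptotically E[X] → c³/6 = 4³/6 = 32/3 ≈ 10.6667, a bounded constant. In this regime the triangle count is asymptotically Poisson(c³/6).

E[X] ≈ 10.4758; in regime p = Θ(1/n^{1}) E[X] stays bounded (at the triangle threshold p ~ 1/n).


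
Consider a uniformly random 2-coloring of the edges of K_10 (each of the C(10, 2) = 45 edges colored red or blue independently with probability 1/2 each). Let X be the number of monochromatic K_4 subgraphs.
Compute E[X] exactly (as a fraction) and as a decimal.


Let X = Σ_S X_S over the C(10, 4) = 210 subsets S of size 4, where X_S = 1 if the K_4 on S is monochromatic.
For a fixed S, the K_4 on S has C(4, 2) = 6 edges. P[all 6 edges red] = (1/2)^6, and likewise for blue, so P[monochromatic] = 2·(1/2)^6 = 2^{1 − 6} = 1/32.
Summing: E[X] = C(10, 4) · 2^{1 − 6} = 210 · 1/32 = 105/16.
Numerically: E[X] ≈ 6.562.

E[X] = C(10,4)·2^(1−C(4,2)) = 105/16 ≈ 6.562.


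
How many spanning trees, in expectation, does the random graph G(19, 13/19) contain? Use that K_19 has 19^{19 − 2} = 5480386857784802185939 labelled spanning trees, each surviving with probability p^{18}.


K_19 has 19^{19 − 2} = 5480386857784802185939 labelled spanning trees.
For each such spanning tree H, let X_H = 1 if all 18 edges of H are present in G. Then P[X_H = 1] = p^{18} = (13/19)^{18} = 112455406951957393129/104127350297911241532841.
By linearity of expectation: E[X] = Σ_H E[X_H] = 5480386857784802185939 · p^{18} = 5480386857784802185939 · 112455406951957393129/104127350297911241532841 = 112455406951957393129/19.
Numerically: E[X] ≈ 5.91871e+18.

E[X] = 5480386857784802185939 · (13/19)^{18} = 112455406951957393129/19 ≈ 5.91871e+18.


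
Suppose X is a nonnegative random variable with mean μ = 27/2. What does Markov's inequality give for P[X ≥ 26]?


μ = E[X] = 27/2, a = 26.
Markov: P[X ≥ 26] ≤ μ/a = (27/2)/26 = 27/52.
Numerically: ≈ 0.519231.
(Since a = 26 > μ = 13.500000, the bound 27/52 is < 1 and informative.)

P[X ≥ 26] ≤ 27/52 ≈ 0.519231.


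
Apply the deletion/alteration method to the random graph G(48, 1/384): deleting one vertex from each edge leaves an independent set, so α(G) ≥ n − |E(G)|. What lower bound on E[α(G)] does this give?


E[|E(G)|] = C(48, 2)·p = 1128 · (1/384) = 47/16.
E[α(G)] ≥ n − E[|E(G)|] = 48 − 47/16 = 721/16.
Numerically: ≈ 45.062500.
(This is only a lower bound; the true E[α(G)] may be larger.)

E[α(G)] ≥ 721/16 ≈ 45.062500.


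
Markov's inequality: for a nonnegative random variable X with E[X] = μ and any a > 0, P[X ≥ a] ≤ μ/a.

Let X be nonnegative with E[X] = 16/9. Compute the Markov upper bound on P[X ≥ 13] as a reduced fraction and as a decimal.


μ = E[X] = 16/9, a = 13.
Markov: P[X ≥ 13] ≤ μ/a = (16/9)/13 = 16/117.
Numerically: ≈ 0.136752.
(Since a = 13 > μ = 1.777778, the bound 16/117 is < 1 and informative.)

P[X ≥ 13] ≤ 16/117 ≈ 0.136752.


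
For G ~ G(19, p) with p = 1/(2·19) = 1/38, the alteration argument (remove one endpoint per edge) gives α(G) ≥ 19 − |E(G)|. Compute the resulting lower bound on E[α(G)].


E[|E(G)|] = C(19, 2)·p = 171 · (1/38) = 9/2.
E[α(G)] ≥ n − E[|E(G)|] = 19 − 9/2 = 29/2.
Numerically: ≈ 14.500.
(This is only a lower bound; the true E[α(G)] may be larger.)

E[α(G)] ≥ 29/2 ≈ 14.500.


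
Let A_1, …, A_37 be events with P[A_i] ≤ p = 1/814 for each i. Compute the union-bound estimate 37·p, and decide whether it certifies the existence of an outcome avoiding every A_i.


Union bound: P[∪_{i=1}^{37} A_i] ≤ Σ_i P[A_i] ≤ 37·p = 37·(1/814) = 1/22.
Numerically: 1/22 ≈ 0.045.
Is 1/22 < 1? YES.
Since P[∪ A_i] ≤ 1/22 < 1, the complement has P[∩ A_i^c] ≥ 1 − 1/22 = 21/22 > 0, so some outcome avoids every A_i.

37·p = 1/22 ≈ 0.045; existence CERTIFIED by the union bound.


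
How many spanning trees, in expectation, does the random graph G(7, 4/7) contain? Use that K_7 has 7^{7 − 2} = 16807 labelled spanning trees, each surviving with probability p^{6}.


K_7 has 7^{7 − 2} = 16807 labelled spanning trees.
For each such spanning tree H, let X_H = 1 if all 6 edges of H are present in G. Then P[X_H = 1] = p^{6} = (4/7)^{6} = 4096/117649.
Summing the indicators: E[X] = Σ_H E[X_H] = 16807 · p^{6} = 16807 · 4096/117649 = 4096/7.
Numerically: E[X] ≈ 585.

E[X] = 16807 · (4/7)^{6} = 4096/7 ≈ 585.


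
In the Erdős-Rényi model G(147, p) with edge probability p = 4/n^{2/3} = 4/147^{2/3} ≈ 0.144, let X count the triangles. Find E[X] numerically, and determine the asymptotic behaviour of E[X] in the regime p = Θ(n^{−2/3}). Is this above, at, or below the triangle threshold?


Number of potential triangles: C(147, 3) = 518665.
Each occurs with probability p³ ≈ (0.144)³ ≈ 2.96173e-03.
By linearity: E[X] = C(147, 3)·p³ ≈ 518665 · 2.96173e-03 ≈ 1536.145.
Since α = 2/3 < 1, p = c/n^{2/3} ≫ 1/n is above the triangle threshold p ~ 1/n. Asymptotically E[X] ~ (c³/6)·n^{3(1−α)} = (4³/6)·n^{1} → ∞; triangles are abundant w.h.p.

E[X] ≈ 1536.145; in regime p = Θ(1/n^{2/3}) E[X] diverges (above the triangle threshold p ~ 1/n).


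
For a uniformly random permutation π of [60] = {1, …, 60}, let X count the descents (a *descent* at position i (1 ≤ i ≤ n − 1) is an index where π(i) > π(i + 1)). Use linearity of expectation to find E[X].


Write X = Σ X_I over i = 1, …, 59, with X_I the indicator of one descent.
There are 59 indicators.
For each fixed i, the pair (π(i), π(i+1)) is a uniformly random ordered pair of distinct values from {1, …, 60}; by symmetry P[π(i) > π(i+1)] = 1/2.
By linearity: E[X] = 59 · (1/2) = (60 − 1) · (1/2) = 59/2 ≈ 29.50000.

E[X] = 59/2 = 29.50000.


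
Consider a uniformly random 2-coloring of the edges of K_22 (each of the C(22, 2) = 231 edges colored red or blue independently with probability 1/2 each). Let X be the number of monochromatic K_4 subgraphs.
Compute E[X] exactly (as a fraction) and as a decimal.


Let X = Σ_S X_S over the C(22, 4) = 7315 subsets S of size 4, where X_S = 1 if the K_4 on S is monochromatic.
For a fixed S, the K_4 on S has C(4, 2) = 6 edges. P[all 6 edges red] = (1/2)^6, and likewise for blue, so P[monochromatic] = 2·(1/2)^6 = 2^{1 − 6} = 1/32.
By linearity: E[X] = C(22, 4) · 2^{1 − 6} = 7315 · 1/32 = 7315/32.
Numerically: E[X] ≈ 228.594.

E[X] = C(22,4)·2^(1−C(4,2)) = 7315/32 ≈ 228.594.


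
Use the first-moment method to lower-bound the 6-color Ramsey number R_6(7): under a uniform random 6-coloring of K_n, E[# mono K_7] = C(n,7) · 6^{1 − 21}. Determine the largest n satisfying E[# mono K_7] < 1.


We need C(n, 7) · 6^{1 − 21} < 1, i.e. C(n, 7) < 6^{21 − 1} = 3656158440062976.
Check values of n near the boundary:
  n = 564: C(564, 7) = 3469685994423792; 3469685994423792 < 3656158440062976? YES
  n = 565: C(565, 7) = 3513212521235560; 3513212521235560 < 3656158440062976? YES
  n = 566: C(566, 7) = 3557206237959440; 3557206237959440 < 3656158440062976? YES
  n = 567: C(567, 7) = 3601671315933933; 3601671315933933 < 3656158440062976? YES
  n = 568: C(568, 7) = 3646611956239704; 3646611956239704 < 3656158440062976? YES
  n = 569: C(569, 7) = 3692032389858348; 3692032389858348 < 3656158440062976? NO
  n = 570: C(570, 7) = 3737936877831720; 3737936877831720 < 3656158440062976? NO
  n = 571: C(571, 7) = 3784329711421830; 3784329711421830 < 3656158440062976? NO
The largest n with C(n, 7) < 3656158440062976 is n = 568 (where E[X] = 16882462760369/16926659444736 ≈ 0.997389). Hence R_6(7) > 568, i.e. R_6(7) ≥ 569.

Largest n = 568; hence R_6(7) > 568.


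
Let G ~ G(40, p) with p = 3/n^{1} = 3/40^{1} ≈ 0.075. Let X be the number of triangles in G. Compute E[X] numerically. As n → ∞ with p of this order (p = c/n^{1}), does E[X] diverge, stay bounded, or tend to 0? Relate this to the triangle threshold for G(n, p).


Number of potential triangles: C(40, 3) = 9880.
Each occurs with probability p³ ≈ (0.075)³ ≈ 4.218750e-04.
By linearity: E[X] = C(40, 3)·p³ ≈ 9880 · 4.218750e-04 ≈ 4.1681.
Here α = 1, so p = 3/n is exactly at the triangle threshold p ~ 1/n. Asymptotically E[X] → c³/6 = 3³/6 = 9/2 ≈ 4.5000, a bounded constant. In this regime the triangle count is asymptotically Poisson(c³/6).

E[X] ≈ 4.1681; in regime p = Θ(1/n^{1}) E[X] stays bounded (at the triangle threshold p ~ 1/n).


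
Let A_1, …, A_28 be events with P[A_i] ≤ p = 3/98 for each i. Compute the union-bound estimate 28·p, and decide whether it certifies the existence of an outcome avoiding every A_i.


Union bound: P[∪_{i=1}^{28} A_i] ≤ Σ_i P[A_i] ≤ 28·p = 28·(3/98) = 6/7.
Numerically: 6/7 ≈ 0.8571429.
Is 6/7 < 1? YES.
Since P[∪ A_i] ≤ 6/7 < 1, the complement has P[∩ A_i^c] ≥ 1 − 6/7 = 1/7 > 0, so some outcome avoids every A_i.

28·p = 6/7 ≈ 0.8571429; existence CERTIFIED by the union bound.


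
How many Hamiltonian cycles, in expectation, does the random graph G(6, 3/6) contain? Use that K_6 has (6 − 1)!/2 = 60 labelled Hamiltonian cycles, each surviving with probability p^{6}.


K_6 has (6 − 1)!/2 = 60 labelled Hamiltonian cycles.
For each such Hamiltonian cycle H, let X_H = 1 if all 6 edges of H are present in G. Then P[X_H = 1] = p^{6} = (1/2)^{6} = 1/64.
By linearity: E[X] = Σ_H E[X_H] = 60 · p^{6} = 60 · 1/64 = 15/16.
Numerically: E[X] ≈ 0.9375.

E[X] = 60 · (1/2)^{6} = 15/16 ≈ 0.9375.


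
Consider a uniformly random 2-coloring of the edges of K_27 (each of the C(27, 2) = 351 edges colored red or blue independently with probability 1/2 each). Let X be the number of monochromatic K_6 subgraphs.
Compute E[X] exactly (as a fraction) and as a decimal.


Let X = Σ_S X_S over the C(27, 6) = 296010 subsets S of size 6, where X_S = 1 if the K_6 on S is monochromatic.
For a fixed S, the K_6 on S has C(6, 2) = 15 edges. P[all 15 edges red] = (1/2)^15, and likewise for blue, so P[monochromatic] = 2·(1/2)^15 = 2^{1 − 15} = 1/16384.
By linearity: E[X] = C(27, 6) · 2^{1 − 15} = 296010 · 1/16384 = 148005/8192.
Numerically: E[X] ≈ 18.067.

E[X] = C(27,6)·2^(1−C(6,2)) = 148005/8192 ≈ 18.067.


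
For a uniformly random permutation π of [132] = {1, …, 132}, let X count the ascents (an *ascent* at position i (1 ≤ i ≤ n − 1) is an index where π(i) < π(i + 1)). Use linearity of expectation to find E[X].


Write X = Σ X_I over i = 1, …, 131, with X_I the indicator of one ascent.
There are 131 indicators.
For each fixed i, the pair (π(i), π(i+1)) is a uniformly random ordered pair of distinct values from {1, …, 132}; by symmetry P[π(i) < π(i+1)] = 1/2.
By linearity: E[X] = 131 · (1/2) = (132 − 1) · (1/2) = 131/2 ≈ 65.50000.

E[X] = 131/2 = 65.50000.


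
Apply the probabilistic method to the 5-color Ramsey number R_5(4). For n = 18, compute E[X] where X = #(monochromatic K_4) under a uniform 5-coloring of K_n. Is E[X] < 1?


E[X] = C(18, 4) · 5^{1 − 6} = 3060 · 5^{−5} = 3060/3125.
As a reduced fraction: E[X] = 612/625 ≈ 0.97920.
Is E[X] < 1? YES.
Since E[X] < 1, there exists a 5-coloring of K_{18} with no monochromatic K_4; hence R_5(4) > 18.

E[X] = 612/625 ≈ 0.97920; E[X] < 1, so R_5(4) > 18.


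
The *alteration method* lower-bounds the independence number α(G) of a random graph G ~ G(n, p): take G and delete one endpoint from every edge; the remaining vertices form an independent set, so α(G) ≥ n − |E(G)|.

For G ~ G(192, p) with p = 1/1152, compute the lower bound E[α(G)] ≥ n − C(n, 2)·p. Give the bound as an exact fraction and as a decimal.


E[|E(G)|] = C(192, 2)·p = 18336 · (1/1152) = 191/12.
E[α(G)] ≥ n − E[|E(G)|] = 192 − 191/12 = 2113/12.
Numerically: ≈ 176.08333.
(This is only a lower bound; the true E[α(G)] may be larger.)

E[α(G)] ≥ 2113/12 ≈ 176.08333.
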